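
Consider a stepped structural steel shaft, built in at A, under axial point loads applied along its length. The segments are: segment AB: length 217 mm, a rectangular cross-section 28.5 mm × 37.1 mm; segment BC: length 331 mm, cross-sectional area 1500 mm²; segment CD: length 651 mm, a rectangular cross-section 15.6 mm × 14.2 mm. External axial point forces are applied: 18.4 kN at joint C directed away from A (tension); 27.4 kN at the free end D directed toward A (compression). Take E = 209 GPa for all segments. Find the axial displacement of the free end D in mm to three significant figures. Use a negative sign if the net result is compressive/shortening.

-0.404 mm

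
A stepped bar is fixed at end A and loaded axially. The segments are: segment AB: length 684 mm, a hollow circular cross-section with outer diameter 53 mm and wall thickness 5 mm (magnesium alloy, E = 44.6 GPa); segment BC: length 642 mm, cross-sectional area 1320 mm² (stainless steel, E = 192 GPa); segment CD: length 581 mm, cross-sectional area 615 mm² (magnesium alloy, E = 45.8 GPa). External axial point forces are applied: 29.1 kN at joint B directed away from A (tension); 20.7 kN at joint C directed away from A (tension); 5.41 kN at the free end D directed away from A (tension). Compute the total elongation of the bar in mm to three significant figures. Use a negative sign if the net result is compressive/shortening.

1.30 mm

Internal axial forces (sectioning from the free end, tension +): N_CD = 5.41 kN, N_BC = 26.11 kN, N_AB = 55.21 kN.
A_AB = 754 mm².
δ_AB = 55210·684/(754·44600) = 1.123 mm
δ_BC = 26110·642/(1320·192000) = 0.06614 mm
δ_CD = 5410·581/(615·45800) = 0.1116 mm
δ = Σδ_i = 1.301 mm.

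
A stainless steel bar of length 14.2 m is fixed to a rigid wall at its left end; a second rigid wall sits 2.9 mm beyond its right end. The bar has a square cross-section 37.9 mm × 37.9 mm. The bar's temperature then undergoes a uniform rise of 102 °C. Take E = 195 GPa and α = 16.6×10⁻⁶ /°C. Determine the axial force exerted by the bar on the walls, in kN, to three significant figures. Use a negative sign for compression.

-417 kN

Free thermal expansion αLΔT = 16.6e-6 · 14200 · 102 = 24.04 mm.
The walls engage after the gap closes; constrained expansion = 24.04 − 2.9 = 21.14 mm.
The walls impose strain ε = −(21.14)/14200 = -1.4890e-03; σ = Eε = 195000 · -1.4890e-03 = -290.4 MPa.
Wall reaction R = σ·A = -290.4·1436 = -417100 N = -417.1 kN.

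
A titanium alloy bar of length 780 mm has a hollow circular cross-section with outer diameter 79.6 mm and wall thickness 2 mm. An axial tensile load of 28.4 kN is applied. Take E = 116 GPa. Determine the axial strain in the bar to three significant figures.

A = 487.6 mm².
σ = N/A = 58.25 MPa; ε = σ/E = 58.25/116000 = 5.021e-04.

5.02e-04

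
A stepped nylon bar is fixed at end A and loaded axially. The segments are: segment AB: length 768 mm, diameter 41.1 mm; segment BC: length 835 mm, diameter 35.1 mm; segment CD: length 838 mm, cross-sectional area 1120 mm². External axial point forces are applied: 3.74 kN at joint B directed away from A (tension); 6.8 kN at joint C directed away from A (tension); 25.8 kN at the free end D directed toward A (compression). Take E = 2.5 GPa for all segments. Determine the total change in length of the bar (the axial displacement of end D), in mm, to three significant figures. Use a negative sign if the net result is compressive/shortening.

Internal axial forces (sectioning from the free end, tension +): N_CD = -25.8 kN, N_BC = -19 kN, N_AB = -15.26 kN.
A_AB = 1327 mm².
A_BC = 967.6 mm².
δ_AB = -15260·768/(1327·2500) = -3.533 mm
δ_BC = -19000·835/(967.6·2500) = -6.558 mm
δ_CD = -25800·838/(1120·2500) = -7.722 mm
δ = Σδ_i = -17.81 mm.

-17.8 mm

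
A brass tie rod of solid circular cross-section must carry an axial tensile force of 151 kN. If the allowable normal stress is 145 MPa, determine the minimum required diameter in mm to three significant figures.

36.4 mm

Required area A ≥ P/σ_allow = 151000/145 = 1041 mm².
For a solid circular section, d ≥ √(4A/π) = 36.41 mm.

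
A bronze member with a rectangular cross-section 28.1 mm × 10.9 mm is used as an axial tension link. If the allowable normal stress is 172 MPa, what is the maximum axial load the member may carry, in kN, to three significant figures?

52.7 kN

A = 306.3 mm².
P_max = σ_allow · A = 172 · 306.3 = 52680 N = 52.68 kN.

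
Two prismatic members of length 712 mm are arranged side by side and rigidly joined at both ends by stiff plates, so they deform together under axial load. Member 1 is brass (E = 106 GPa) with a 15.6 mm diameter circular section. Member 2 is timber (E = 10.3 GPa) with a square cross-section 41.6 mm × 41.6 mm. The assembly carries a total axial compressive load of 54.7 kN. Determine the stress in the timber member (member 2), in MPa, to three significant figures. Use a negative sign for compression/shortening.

-14.8 MPa

A_1 = 191.1 mm².
A_2 = 1731 mm².
Equal strain + equilibrium ⇒ each member carries load in proportion to AE: A₁E₁ = 20260000 N, A₂E₂ = 17820000 N, ΣAE = 38090000 N.
σ₂ = P·E₂/ΣAE = -54700·10300/38090000 = -14.79 MPa.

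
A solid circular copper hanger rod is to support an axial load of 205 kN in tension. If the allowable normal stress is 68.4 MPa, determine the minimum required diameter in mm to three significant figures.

61.8 mm

Required area A ≥ P/σ_allow = 205000/68.4 = 2997 mm².
For a solid circular section, d ≥ √(4A/π) = 61.77 mm.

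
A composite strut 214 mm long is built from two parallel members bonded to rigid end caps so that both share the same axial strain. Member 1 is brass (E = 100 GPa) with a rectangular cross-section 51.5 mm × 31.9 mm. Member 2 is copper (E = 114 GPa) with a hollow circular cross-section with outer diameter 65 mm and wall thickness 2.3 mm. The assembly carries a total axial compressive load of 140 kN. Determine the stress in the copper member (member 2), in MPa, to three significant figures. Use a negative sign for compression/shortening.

-73.9 MPa

A_1 = 1643 mm².
A_2 = 453 mm².
Equal strain + equilibrium ⇒ each member carries load in proportion to AE: A₁E₁ = 164300000 N, A₂E₂ = 51650000 N, ΣAE = 215900000 N.
σ₂ = P·E₂/ΣAE = -140000·114000/215900000 = -73.91 MPa.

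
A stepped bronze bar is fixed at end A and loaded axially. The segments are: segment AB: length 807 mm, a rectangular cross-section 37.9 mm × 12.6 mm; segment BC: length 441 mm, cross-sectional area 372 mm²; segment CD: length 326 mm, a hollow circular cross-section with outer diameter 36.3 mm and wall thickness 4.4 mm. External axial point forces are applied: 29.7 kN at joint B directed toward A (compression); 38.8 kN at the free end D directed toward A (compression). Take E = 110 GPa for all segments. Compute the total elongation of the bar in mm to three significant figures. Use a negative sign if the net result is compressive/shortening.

-1.73 mm

Internal axial forces (sectioning from the free end, tension +): N_CD = -38.8 kN, N_BC = -38.8 kN, N_AB = -68.5 kN.
A_AB = 477.5 mm².
A_CD = 441 mm².
δ_AB = -68500·807/(477.5·110000) = -1.052 mm
δ_BC = -38800·441/(372·110000) = -0.4182 mm
δ_CD = -38800·326/(441·110000) = -0.2608 mm
δ = Σδ_i = -1.731 mm.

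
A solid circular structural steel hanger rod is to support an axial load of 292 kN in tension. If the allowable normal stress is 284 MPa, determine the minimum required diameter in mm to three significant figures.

Required area A ≥ P/σ_allow = 292000/284 = 1028 mm².
For a solid circular section, d ≥ √(4A/π) = 36.18 mm.

36.2 mm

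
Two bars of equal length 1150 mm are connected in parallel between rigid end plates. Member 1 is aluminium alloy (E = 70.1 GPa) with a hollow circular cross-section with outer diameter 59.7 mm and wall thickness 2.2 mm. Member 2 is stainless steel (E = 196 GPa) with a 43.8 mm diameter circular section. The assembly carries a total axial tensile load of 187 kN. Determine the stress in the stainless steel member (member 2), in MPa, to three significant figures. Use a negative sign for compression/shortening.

113 MPa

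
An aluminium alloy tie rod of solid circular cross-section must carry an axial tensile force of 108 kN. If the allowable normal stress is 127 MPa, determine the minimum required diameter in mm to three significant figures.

Required area A ≥ P/σ_allow = 108000/127 = 850.4 mm².
For a solid circular section, d ≥ √(4A/π) = 32.91 mm.

32.9 mm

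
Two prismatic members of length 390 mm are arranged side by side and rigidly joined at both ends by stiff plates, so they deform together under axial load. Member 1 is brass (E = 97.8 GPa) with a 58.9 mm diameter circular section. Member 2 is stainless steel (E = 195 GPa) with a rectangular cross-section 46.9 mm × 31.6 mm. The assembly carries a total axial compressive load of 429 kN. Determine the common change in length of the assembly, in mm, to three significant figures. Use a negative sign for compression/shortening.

A_1 = 2725 mm².
A_2 = 1482 mm².
Equal strain + equilibrium ⇒ each member carries load in proportion to AE: A₁E₁ = 266500000 N, A₂E₂ = 289000000 N, ΣAE = 555500000 N.
δ = PL/ΣAE = -429000·390/555500000 = -0.3012 mm.

-0.301 mm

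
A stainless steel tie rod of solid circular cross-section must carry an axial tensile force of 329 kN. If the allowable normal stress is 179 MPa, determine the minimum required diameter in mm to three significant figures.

Required area A ≥ P/σ_allow = 329000/179 = 1838 mm².
For a solid circular section, d ≥ √(4A/π) = 48.38 mm.

48.4 mm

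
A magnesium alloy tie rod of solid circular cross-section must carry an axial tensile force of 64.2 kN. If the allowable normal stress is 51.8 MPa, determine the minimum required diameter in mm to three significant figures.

39.7 mm

Required area A ≥ P/σ_allow = 64200/51.8 = 1239 mm².
For a solid circular section, d ≥ √(4A/π) = 39.72 mm.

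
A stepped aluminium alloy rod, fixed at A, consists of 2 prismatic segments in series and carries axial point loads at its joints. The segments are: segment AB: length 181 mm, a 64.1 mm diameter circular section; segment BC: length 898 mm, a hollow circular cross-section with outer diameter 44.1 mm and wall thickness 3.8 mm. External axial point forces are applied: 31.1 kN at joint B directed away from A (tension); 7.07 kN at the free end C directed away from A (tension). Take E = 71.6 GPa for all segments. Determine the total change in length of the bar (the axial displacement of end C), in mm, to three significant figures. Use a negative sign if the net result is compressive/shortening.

0.214 mm

Internal axial forces (sectioning from the free end, tension +): N_BC = 7.07 kN, N_AB = 38.17 kN.
A_AB = 3227 mm².
A_BC = 481.1 mm².
δ_AB = 38170·181/(3227·71600) = 0.0299 mm
δ_BC = 7070·898/(481.1·71600) = 0.1843 mm
δ = Σδ_i = 0.2142 mm.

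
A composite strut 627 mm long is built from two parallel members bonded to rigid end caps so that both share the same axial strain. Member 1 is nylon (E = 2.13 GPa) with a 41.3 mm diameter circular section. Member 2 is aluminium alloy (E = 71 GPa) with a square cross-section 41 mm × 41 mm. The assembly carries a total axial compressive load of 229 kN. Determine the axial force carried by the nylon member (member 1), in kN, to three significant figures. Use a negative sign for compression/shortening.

A_1 = 1340 mm².
A_2 = 1681 mm².
Equal strain + equilibrium ⇒ each member carries load in proportion to AE: A₁E₁ = 2853000 N, A₂E₂ = 119400000 N, ΣAE = 122200000 N.
F₁ = P·A₁E₁/ΣAE = -229000·2853000/122200000 = -5347 N.

-5.35 kN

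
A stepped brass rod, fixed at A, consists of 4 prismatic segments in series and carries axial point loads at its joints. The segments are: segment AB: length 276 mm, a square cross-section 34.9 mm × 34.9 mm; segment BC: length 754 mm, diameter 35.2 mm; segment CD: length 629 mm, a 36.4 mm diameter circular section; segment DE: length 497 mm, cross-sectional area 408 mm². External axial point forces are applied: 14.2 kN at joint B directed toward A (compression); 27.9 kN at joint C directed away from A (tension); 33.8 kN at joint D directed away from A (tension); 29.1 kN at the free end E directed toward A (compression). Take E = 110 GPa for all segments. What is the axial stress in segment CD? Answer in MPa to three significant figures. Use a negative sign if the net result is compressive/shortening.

Internal axial forces (sectioning from the free end, tension +): N_DE = -29.1 kN, N_CD = 4.7 kN, N_BC = 32.6 kN, N_AB = 18.4 kN.
A_CD = 1041 mm².
σ_CD = N_CD/A_CD = 4700/1041 = 4.517 MPa.

4.52 MPa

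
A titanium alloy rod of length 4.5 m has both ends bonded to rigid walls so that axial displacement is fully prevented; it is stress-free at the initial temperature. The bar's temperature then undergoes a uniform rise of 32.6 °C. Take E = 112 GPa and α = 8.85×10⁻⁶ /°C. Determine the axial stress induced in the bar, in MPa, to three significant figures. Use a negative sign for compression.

-32.3 MPa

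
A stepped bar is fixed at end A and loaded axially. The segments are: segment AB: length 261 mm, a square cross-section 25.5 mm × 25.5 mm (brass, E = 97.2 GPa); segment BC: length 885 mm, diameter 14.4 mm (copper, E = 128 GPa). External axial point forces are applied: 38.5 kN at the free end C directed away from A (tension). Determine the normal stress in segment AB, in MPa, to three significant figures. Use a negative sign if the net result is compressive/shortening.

59.2 MPa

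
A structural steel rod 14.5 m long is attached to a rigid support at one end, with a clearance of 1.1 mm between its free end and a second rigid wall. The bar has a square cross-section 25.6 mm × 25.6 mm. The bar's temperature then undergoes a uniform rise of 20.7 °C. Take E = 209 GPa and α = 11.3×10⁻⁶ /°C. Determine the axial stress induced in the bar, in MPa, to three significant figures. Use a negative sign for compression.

Free thermal expansion αLΔT = 11.3e-6 · 14500 · 20.7 = 3.392 mm.
The walls engage after the gap closes; constrained expansion = 3.392 − 1.1 = 2.292 mm.
The walls impose strain ε = −(2.292)/14500 = -1.5805e-04; σ = Eε = 209000 · -1.5805e-04 = -33.03 MPa.

-33.0 MPa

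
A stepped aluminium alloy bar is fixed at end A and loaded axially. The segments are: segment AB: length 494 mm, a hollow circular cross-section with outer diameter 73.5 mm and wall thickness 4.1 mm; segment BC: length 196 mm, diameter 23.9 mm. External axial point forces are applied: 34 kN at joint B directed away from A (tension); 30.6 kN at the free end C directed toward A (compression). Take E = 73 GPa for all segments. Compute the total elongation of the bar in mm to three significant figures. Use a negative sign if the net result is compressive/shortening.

Internal axial forces (sectioning from the free end, tension +): N_BC = -30.6 kN, N_AB = 3.4 kN.
A_AB = 893.9 mm².
A_BC = 448.6 mm².
δ_AB = 3400·494/(893.9·73000) = 0.02574 mm
δ_BC = -30600·196/(448.6·73000) = -0.1831 mm
δ = Σδ_i = -0.1574 mm.

-0.157 mm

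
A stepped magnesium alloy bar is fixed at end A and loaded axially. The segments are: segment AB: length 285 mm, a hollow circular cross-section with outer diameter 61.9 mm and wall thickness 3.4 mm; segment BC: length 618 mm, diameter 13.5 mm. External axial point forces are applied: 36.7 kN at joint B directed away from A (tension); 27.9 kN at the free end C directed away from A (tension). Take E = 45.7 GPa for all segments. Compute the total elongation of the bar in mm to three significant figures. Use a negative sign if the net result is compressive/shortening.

Internal axial forces (sectioning from the free end, tension +): N_BC = 27.9 kN, N_AB = 64.6 kN.
A_AB = 624.9 mm².
A_BC = 143.1 mm².
δ_AB = 64600·285/(624.9·45700) = 0.6447 mm
δ_BC = 27900·618/(143.1·45700) = 2.636 mm
δ = Σδ_i = 3.281 mm.

3.28 mm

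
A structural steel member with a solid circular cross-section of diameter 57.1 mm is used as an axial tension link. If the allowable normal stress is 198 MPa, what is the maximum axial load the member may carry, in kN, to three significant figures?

A = 2561 mm².
P_max = σ_allow · A = 198 · 2561 = 507000 N = 507 kN.

507 kN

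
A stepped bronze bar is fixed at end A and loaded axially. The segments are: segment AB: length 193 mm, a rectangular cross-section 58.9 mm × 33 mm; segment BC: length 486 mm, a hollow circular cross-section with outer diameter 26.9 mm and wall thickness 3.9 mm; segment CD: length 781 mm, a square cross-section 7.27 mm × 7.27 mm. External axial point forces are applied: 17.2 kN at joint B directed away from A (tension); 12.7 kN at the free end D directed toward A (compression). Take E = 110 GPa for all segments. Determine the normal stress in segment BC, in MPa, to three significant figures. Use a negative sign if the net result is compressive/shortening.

-45.1 MPa

Internal axial forces (sectioning from the free end, tension +): N_CD = -12.7 kN, N_BC = -12.7 kN, N_AB = 4.5 kN.
A_BC = 281.8 mm².
σ_BC = N_BC/A_BC = -12700/281.8 = -45.07 MPa.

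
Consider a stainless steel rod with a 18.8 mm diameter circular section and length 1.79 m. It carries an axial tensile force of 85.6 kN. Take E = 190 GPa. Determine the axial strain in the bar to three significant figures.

0.00162

A = 277.6 mm².
σ = N/A = 308.4 MPa; ε = σ/E = 308.4/190000 = 1.623e-03.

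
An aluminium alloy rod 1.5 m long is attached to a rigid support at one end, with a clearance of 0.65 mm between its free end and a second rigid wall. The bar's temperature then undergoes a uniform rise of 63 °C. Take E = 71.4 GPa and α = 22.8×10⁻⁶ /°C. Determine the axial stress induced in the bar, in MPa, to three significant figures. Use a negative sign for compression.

-71.6 MPa

Free thermal expansion αLΔT = 22.8e-6 · 1500 · 63 = 2.155 mm.
The walls engage after the gap closes; constrained expansion = 2.155 − 0.65 = 1.505 mm.
The walls impose strain ε = −(1.505)/1500 = -1.0031e-03; σ = Eε = 71400 · -1.0031e-03 = -71.62 MPa.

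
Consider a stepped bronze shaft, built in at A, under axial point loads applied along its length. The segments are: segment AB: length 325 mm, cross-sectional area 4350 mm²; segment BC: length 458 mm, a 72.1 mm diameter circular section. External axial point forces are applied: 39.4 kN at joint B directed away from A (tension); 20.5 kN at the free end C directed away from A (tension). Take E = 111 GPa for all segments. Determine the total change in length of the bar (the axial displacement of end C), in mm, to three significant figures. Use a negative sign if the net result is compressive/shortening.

Internal axial forces (sectioning from the free end, tension +): N_BC = 20.5 kN, N_AB = 59.9 kN.
A_BC = 4083 mm².
δ_AB = 59900·325/(4350·111000) = 0.04032 mm
δ_BC = 20500·458/(4083·111000) = 0.02072 mm
δ = Σδ_i = 0.06104 mm.

0.0610 mm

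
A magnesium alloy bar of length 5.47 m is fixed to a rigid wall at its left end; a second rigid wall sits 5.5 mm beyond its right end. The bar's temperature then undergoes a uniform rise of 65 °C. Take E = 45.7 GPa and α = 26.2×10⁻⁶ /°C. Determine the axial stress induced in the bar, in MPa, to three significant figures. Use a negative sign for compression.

-31.9 MPa

Free thermal expansion αLΔT = 26.2e-6 · 5470 · 65 = 9.315 mm.
The walls engage after the gap closes; constrained expansion = 9.315 − 5.5 = 3.815 mm.
The walls impose strain ε = −(3.815)/5470 = -6.9752e-04; σ = Eε = 45700 · -6.9752e-04 = -31.88 MPa.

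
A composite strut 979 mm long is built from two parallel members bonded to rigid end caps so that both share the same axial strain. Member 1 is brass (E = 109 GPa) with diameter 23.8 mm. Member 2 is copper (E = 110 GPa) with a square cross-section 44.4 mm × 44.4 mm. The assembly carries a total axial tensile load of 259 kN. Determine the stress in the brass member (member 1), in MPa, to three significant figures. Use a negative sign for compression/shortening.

106 MPa

A_1 = 444.9 mm².
A_2 = 1971 mm².
Equal strain + equilibrium ⇒ each member carries load in proportion to AE: A₁E₁ = 48490000 N, A₂E₂ = 216800000 N, ΣAE = 265300000 N.
σ₁ = P·E₁/ΣAE = 259000·109000/265300000 = 106.4 MPa.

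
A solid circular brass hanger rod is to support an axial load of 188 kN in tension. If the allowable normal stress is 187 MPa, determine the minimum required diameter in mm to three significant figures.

35.8 mm

Required area A ≥ P/σ_allow = 188000/187 = 1005 mm².
For a solid circular section, d ≥ √(4A/π) = 35.78 mm.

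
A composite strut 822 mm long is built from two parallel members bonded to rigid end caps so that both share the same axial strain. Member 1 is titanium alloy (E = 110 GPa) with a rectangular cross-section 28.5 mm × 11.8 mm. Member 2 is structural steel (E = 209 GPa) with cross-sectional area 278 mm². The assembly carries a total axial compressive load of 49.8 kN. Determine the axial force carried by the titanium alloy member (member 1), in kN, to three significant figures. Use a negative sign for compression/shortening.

A_1 = 336.3 mm².
Equal strain + equilibrium ⇒ each member carries load in proportion to AE: A₁E₁ = 36990000 N, A₂E₂ = 58100000 N, ΣAE = 95100000 N.
F₁ = P·A₁E₁/ΣAE = -49800·36990000/95100000 = -19370 N.

-19.4 kN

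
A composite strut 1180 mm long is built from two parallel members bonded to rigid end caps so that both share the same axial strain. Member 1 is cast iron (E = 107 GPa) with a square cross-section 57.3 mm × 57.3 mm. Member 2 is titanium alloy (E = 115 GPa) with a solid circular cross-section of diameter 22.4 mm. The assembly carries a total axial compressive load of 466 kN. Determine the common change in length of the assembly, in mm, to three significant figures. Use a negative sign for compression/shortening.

-1.39 mm

A_1 = 3283 mm².
A_2 = 394.1 mm².
Equal strain + equilibrium ⇒ each member carries load in proportion to AE: A₁E₁ = 351300000 N, A₂E₂ = 45320000 N, ΣAE = 396600000 N.
δ = PL/ΣAE = -466000·1180/396600000 = -1.386 mm.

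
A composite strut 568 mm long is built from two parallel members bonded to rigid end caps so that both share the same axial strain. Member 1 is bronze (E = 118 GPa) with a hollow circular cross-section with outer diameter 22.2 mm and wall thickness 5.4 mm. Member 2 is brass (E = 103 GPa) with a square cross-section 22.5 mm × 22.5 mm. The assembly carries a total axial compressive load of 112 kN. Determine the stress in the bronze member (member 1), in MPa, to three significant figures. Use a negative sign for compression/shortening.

-154 MPa

A_1 = 285 mm².
A_2 = 506.2 mm².
Equal strain + equilibrium ⇒ each member carries load in proportion to AE: A₁E₁ = 33630000 N, A₂E₂ = 52140000 N, ΣAE = 85770000 N.
σ₁ = P·E₁/ΣAE = -112000·118000/85770000 = -154.1 MPa.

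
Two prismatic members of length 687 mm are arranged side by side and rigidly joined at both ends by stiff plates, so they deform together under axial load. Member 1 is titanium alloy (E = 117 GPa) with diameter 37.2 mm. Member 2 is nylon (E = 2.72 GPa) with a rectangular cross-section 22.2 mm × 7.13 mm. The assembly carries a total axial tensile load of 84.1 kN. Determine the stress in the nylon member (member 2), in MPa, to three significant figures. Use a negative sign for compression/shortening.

1.79 MPa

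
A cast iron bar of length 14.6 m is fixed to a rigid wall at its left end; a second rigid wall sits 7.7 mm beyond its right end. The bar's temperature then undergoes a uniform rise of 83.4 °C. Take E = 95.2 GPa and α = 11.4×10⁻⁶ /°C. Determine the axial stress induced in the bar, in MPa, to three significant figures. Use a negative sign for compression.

-40.3 MPa

Free thermal expansion αLΔT = 11.4e-6 · 14600 · 83.4 = 13.88 mm.
The walls engage after the gap closes; constrained expansion = 13.88 − 7.7 = 6.181 mm.
The walls impose strain ε = −(6.181)/14600 = -4.2336e-04; σ = Eε = 95200 · -4.2336e-04 = -40.3 MPa.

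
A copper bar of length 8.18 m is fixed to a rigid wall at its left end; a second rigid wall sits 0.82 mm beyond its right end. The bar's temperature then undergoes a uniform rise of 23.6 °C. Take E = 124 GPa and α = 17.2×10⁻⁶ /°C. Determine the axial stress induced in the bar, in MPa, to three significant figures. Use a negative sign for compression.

Free thermal expansion αLΔT = 17.2e-6 · 8180 · 23.6 = 3.32 mm.
The walls engage after the gap closes; constrained expansion = 3.32 − 0.82 = 2.5 mm.
The walls impose strain ε = −(2.5)/8180 = -3.0568e-04; σ = Eε = 124000 · -3.0568e-04 = -37.9 MPa.

-37.9 MPa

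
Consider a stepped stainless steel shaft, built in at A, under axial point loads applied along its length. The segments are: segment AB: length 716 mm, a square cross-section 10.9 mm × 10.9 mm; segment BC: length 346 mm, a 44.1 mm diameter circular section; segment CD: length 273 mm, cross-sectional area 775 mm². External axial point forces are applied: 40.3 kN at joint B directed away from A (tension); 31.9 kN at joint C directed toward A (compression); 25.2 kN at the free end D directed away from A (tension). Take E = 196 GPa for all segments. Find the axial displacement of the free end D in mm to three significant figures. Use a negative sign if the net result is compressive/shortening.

Internal axial forces (sectioning from the free end, tension +): N_CD = 25.2 kN, N_BC = -6.7 kN, N_AB = 33.6 kN.
A_AB = 118.8 mm².
A_BC = 1527 mm².
δ_AB = 33600·716/(118.8·196000) = 1.033 mm
δ_BC = -6700·346/(1527·196000) = -0.007743 mm
δ_CD = 25200·273/(775·196000) = 0.04529 mm
δ = Σδ_i = 1.071 mm.

1.07 mm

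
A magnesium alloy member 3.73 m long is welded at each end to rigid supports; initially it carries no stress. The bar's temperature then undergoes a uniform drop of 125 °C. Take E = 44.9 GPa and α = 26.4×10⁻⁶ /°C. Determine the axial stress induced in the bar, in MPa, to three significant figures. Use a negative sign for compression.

148 MPa

Free thermal expansion αLΔT = 26.4e-6 · 3730 · -125 = -12.31 mm.
The walls impose strain ε = −(-12.31)/3730 = 3.3000e-03; σ = Eε = 44900 · 3.3000e-03 = 148.2 MPa.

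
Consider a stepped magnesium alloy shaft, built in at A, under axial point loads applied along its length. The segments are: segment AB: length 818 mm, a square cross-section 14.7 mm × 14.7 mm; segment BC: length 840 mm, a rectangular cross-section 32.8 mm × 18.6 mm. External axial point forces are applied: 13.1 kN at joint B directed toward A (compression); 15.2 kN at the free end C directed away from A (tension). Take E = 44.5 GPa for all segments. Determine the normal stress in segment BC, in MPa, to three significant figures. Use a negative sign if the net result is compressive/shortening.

24.9 MPa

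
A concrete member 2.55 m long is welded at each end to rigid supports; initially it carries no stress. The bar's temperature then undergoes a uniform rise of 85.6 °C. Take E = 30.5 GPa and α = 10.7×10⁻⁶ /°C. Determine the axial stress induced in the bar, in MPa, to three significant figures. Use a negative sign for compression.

-27.9 MPa

Free thermal expansion αLΔT = 10.7e-6 · 2550 · 85.6 = 2.336 mm.
The walls impose strain ε = −(2.336)/2550 = -9.1592e-04; σ = Eε = 30500 · -9.1592e-04 = -27.94 MPa.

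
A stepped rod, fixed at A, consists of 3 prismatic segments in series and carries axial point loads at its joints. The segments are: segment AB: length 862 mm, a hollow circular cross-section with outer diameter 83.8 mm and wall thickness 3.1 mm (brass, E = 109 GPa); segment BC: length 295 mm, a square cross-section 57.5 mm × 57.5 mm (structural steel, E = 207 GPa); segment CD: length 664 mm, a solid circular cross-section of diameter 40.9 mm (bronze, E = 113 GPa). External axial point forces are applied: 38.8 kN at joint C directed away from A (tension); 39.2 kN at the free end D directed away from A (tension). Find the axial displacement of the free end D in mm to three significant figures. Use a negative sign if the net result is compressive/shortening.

Internal axial forces (sectioning from the free end, tension +): N_CD = 39.2 kN, N_BC = 78 kN, N_AB = 78 kN.
A_AB = 785.9 mm².
A_BC = 3306 mm².
A_CD = 1314 mm².
δ_AB = 78000·862/(785.9·109000) = 0.7849 mm
δ_BC = 78000·295/(3306·207000) = 0.03362 mm
δ_CD = 39200·664/(1314·113000) = 0.1753 mm
δ = Σδ_i = 0.9938 mm.

0.994 mm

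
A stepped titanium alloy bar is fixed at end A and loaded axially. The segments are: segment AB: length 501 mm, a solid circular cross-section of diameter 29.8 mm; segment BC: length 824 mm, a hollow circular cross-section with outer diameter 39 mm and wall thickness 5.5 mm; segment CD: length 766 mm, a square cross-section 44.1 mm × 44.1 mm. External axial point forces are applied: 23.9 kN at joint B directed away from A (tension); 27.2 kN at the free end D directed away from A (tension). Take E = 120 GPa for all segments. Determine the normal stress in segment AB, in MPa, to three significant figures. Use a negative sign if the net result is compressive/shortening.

73.3 MPa

Internal axial forces (sectioning from the free end, tension +): N_CD = 27.2 kN, N_BC = 27.2 kN, N_AB = 51.1 kN.
A_AB = 697.5 mm².
σ_AB = N_AB/A_AB = 51100/697.5 = 73.27 MPa.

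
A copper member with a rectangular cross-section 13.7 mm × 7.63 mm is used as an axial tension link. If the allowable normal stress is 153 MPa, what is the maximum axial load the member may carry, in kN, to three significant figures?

16.0 kN

A = 104.5 mm².
P_max = σ_allow · A = 153 · 104.5 = 15990 N = 15.99 kN.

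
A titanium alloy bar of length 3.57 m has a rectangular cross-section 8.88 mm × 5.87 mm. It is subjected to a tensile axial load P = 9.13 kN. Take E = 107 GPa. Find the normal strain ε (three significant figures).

0.00164

A = 52.13 mm².
σ = N/A = 175.2 MPa; ε = σ/E = 175.2/107000 = 1.637e-03.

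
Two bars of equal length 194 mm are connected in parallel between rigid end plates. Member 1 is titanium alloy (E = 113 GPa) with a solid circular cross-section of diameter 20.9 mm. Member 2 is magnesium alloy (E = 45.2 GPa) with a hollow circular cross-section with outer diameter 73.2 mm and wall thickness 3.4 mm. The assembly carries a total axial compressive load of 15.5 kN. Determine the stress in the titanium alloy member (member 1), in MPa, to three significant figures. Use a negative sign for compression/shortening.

A_1 = 343.1 mm².
A_2 = 745.6 mm².
Equal strain + equilibrium ⇒ each member carries load in proportion to AE: A₁E₁ = 38770000 N, A₂E₂ = 33700000 N, ΣAE = 72470000 N.
σ₁ = P·E₁/ΣAE = -15500·113000/72470000 = -24.17 MPa.

-24.2 MPa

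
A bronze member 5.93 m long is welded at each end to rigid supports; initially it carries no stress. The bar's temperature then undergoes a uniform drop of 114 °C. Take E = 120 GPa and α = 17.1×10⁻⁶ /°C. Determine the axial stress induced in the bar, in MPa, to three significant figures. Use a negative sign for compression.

234 MPa

Free thermal expansion αLΔT = 17.1e-6 · 5930 · -114 = -11.56 mm.
The walls impose strain ε = −(-11.56)/5930 = 1.9494e-03; σ = Eε = 120000 · 1.9494e-03 = 233.9 MPa.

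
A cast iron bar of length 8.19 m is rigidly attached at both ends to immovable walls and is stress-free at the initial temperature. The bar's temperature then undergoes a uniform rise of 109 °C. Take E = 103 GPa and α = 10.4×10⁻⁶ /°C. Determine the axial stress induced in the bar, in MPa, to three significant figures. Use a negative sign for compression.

Free thermal expansion αLΔT = 10.4e-6 · 8190 · 109 = 9.284 mm.
The walls impose strain ε = −(9.284)/8190 = -1.1336e-03; σ = Eε = 103000 · -1.1336e-03 = -116.8 MPa.

-117 MPa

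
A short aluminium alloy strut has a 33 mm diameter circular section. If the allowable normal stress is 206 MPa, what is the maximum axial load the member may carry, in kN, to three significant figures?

176 kN

A = 855.3 mm².
P_max = σ_allow · A = 206 · 855.3 = 176200 N = 176.2 kN.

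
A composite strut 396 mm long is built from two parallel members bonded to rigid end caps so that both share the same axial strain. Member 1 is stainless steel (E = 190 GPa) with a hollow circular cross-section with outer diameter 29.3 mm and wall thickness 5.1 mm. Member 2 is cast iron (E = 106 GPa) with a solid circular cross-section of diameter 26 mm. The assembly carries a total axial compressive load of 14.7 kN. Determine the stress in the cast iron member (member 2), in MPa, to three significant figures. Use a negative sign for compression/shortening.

-12.0 MPa

A_1 = 387.7 mm².
A_2 = 530.9 mm².
Equal strain + equilibrium ⇒ each member carries load in proportion to AE: A₁E₁ = 73670000 N, A₂E₂ = 56280000 N, ΣAE = 129900000 N.
σ₂ = P·E₂/ΣAE = -14700·106000/129900000 = -11.99 MPa.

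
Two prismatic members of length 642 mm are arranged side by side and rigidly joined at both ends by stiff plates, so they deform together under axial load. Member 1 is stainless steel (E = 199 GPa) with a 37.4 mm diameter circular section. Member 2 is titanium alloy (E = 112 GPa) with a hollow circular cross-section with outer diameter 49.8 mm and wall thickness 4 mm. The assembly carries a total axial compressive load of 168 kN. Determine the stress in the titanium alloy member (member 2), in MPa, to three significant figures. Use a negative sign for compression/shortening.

-66.5 MPa

A_1 = 1099 mm².
A_2 = 575.5 mm².
Equal strain + equilibrium ⇒ each member carries load in proportion to AE: A₁E₁ = 218600000 N, A₂E₂ = 64460000 N, ΣAE = 283100000 N.
σ₂ = P·E₂/ΣAE = -168000·112000/283100000 = -66.47 MPa.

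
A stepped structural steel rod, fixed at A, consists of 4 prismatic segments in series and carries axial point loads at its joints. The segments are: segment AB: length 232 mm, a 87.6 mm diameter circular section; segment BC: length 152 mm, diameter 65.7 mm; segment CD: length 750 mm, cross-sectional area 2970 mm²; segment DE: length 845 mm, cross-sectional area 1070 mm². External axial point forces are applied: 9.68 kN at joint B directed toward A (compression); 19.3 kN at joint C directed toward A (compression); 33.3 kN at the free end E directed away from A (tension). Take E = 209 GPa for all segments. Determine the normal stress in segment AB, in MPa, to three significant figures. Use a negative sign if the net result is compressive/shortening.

Internal axial forces (sectioning from the free end, tension +): N_DE = 33.3 kN, N_CD = 33.3 kN, N_BC = 14 kN, N_AB = 4.32 kN.
A_AB = 6027 mm².
σ_AB = N_AB/A_AB = 4320/6027 = 0.7168 MPa.

0.717 MPa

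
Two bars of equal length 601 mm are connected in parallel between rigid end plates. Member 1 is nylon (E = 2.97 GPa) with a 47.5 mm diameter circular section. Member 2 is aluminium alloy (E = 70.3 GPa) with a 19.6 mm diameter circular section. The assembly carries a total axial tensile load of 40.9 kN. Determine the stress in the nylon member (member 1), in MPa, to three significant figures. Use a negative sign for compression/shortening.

4.59 MPa

A_1 = 1772 mm².
A_2 = 301.7 mm².
Equal strain + equilibrium ⇒ each member carries load in proportion to AE: A₁E₁ = 5263000 N, A₂E₂ = 21210000 N, ΣAE = 26470000 N.
σ₁ = P·E₁/ΣAE = 40900·2970/26470000 = 4.588 MPa.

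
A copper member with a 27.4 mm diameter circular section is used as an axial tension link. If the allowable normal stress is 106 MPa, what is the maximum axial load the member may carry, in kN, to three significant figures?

A = 589.6 mm².
P_max = σ_allow · A = 106 · 589.6 = 62500 N = 62.5 kN.

62.5 kN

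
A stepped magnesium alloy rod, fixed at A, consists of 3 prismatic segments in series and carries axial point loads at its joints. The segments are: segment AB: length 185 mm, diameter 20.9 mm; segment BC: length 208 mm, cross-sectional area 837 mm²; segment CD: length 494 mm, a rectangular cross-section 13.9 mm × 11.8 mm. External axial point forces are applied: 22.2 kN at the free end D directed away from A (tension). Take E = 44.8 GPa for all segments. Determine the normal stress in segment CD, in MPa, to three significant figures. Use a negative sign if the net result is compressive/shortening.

135 MPa

Internal axial forces (sectioning from the free end, tension +): N_CD = 22.2 kN, N_BC = 22.2 kN, N_AB = 22.2 kN.
A_CD = 164 mm².
σ_CD = N_CD/A_CD = 22200/164 = 135.3 MPa.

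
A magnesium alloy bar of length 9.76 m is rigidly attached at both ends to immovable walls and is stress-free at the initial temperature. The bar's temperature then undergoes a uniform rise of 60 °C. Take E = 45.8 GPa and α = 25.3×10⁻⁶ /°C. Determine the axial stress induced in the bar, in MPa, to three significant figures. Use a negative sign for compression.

Free thermal expansion αLΔT = 25.3e-6 · 9760 · 60 = 14.82 mm.
The walls impose strain ε = −(14.82)/9760 = -1.5180e-03; σ = Eε = 45800 · -1.5180e-03 = -69.52 MPa.

-69.5 MPa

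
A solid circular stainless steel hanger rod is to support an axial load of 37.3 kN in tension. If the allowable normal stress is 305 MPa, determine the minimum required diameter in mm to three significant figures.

12.5 mm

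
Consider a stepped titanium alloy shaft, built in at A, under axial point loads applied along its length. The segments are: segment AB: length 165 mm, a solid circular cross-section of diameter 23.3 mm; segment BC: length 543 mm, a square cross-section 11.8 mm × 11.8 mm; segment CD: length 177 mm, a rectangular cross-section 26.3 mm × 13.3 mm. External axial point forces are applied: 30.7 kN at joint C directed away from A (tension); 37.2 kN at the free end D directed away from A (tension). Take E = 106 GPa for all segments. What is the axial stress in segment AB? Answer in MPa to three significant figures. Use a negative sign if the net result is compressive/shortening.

159 MPa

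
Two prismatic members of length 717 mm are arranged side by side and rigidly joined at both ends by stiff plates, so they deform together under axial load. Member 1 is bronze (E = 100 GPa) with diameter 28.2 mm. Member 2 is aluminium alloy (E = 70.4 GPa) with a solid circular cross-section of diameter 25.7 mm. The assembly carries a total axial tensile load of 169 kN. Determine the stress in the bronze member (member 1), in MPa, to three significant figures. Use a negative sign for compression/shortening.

A_1 = 624.6 mm².
A_2 = 518.7 mm².
Equal strain + equilibrium ⇒ each member carries load in proportion to AE: A₁E₁ = 62460000 N, A₂E₂ = 36520000 N, ΣAE = 98980000 N.
σ₁ = P·E₁/ΣAE = 169000·100000/98980000 = 170.7 MPa.

171 MPa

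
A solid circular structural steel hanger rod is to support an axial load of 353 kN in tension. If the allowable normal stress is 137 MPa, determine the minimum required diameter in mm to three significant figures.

57.3 mm

Required area A ≥ P/σ_allow = 353000/137 = 2577 mm².
For a solid circular section, d ≥ √(4A/π) = 57.28 mm.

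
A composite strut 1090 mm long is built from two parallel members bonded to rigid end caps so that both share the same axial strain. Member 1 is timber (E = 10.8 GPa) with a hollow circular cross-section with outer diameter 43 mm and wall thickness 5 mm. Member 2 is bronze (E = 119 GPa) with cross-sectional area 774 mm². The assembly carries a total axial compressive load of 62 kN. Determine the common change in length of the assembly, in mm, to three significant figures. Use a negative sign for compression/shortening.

A_1 = 596.9 mm².
Equal strain + equilibrium ⇒ each member carries load in proportion to AE: A₁E₁ = 6447000 N, A₂E₂ = 92110000 N, ΣAE = 98550000 N.
δ = PL/ΣAE = -62000·1090/98550000 = -0.6857 mm.

-0.686 mm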